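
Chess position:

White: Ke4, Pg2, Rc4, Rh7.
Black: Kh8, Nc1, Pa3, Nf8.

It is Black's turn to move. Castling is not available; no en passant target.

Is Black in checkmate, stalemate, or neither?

neither

Black to move; black king on h8.
In check: yes, from the white rook on h7.
Legal moves for Black: Kg8, Kxh7, Nxh7.
Black is in check but has 3 legal moves → neither.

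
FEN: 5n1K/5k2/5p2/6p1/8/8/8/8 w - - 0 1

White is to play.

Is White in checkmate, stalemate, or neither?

stalemate

White to move; white king on h8.
In check: no.
King squares — g7: attacked by Kf7; h7: attacked by Nf8; g8: attacked by Kf7.
Legal moves for White: none.
Not in check and no legal moves → stalemate.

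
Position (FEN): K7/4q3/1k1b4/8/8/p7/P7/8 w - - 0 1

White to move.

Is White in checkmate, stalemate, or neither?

White to move; white king on a8.
In check: no.
King squares — a7: attacked by Kb6; b7: attacked by Kb6; b8: attacked by Bd6.
Legal moves for White: none.
Not in check and no legal moves → stalemate.

stalemate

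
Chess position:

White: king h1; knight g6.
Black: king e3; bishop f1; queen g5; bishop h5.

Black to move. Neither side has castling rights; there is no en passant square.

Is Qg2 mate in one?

yes

After Qg2: white king on h1; in check: yes, from the black queen on g2.
King squares — g1: attacked by Qg2; g2: attacked by Bf1; h2: attacked by Qg2.
White has no legal moves → checkmate.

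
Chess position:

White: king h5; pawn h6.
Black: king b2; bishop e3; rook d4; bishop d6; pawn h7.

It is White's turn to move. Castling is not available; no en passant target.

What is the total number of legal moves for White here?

White to move; king on h5.
In check: no.
Legal moves: none.
Count: 0.

0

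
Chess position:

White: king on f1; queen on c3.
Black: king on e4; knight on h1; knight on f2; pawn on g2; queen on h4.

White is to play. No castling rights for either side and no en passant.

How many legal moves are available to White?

4

White to move; king on f1.
In check: yes, from the black pawn on g2.
Legal moves: Kxg2, Ke2, Kg1, Ke1.
Count: 4.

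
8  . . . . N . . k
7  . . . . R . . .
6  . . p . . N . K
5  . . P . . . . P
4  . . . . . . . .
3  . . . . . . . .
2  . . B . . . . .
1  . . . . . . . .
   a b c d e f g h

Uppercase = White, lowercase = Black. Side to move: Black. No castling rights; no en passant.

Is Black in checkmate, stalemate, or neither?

stalemate

Black to move; black king on h8.
In check: no.
King squares — g7: attacked by Kh6; h7: attacked by Bc2; g8: attacked by Nf6.
Legal moves for Black: none.
Not in check and no legal moves → stalemate.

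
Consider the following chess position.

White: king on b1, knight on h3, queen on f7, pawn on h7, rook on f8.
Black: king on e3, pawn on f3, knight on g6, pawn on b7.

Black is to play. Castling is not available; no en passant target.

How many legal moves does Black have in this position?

14

Black to move; king on e3.
In check: no.
Legal moves: Nh8, Nxf8, Ne7, Ne5, Nh4, Nf4, Ke4, Kd4, Kd3, Ke2, Kd2, b6, f2, b5.
Count: 14.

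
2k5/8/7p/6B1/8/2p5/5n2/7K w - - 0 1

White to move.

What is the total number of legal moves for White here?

White to move; king on h1.
In check: yes, from the black knight on f2.
Legal moves: Kh2, Kg2, Kg1.
Count: 3.

3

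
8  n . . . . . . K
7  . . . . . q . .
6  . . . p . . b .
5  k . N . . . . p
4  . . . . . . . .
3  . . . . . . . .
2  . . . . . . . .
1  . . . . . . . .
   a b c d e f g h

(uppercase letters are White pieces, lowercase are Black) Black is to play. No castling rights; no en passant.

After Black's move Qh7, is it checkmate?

After Qh7: white king on h8; in check: yes, from the black queen on h7.
King squares — g7: attacked by Qh7; h7: attacked by Bg6; g8: attacked by Qh7.
White has no legal moves → checkmate.

yes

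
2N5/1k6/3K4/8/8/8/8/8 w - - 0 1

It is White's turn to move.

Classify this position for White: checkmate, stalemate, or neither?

White to move; white king on d6.
In check: no.
Legal moves for White: Ne7, Na7, Nb6, Ke7, Kd7, Ke6, Ke5, Kd5, Kc5.
White has 9 legal moves and is not in check → neither.

neither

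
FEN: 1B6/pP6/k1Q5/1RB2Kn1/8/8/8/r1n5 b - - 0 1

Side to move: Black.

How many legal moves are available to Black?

0

Black to move; king on a6.
In check: yes, from the white queen on c6.
Legal moves: none.
Count: 0.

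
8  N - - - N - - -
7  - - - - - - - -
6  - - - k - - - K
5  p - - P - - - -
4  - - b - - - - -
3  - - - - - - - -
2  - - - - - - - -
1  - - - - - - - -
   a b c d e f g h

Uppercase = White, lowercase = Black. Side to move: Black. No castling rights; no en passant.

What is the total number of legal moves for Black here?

5

Black to move; king on d6.
In check: yes, from the white knight on e8.
Legal moves: Ke7, Kd7, Ke5, Kxd5, Kc5.
Count: 5.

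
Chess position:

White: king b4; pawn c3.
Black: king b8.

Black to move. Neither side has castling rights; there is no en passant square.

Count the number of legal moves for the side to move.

Black to move; king on b8.
In check: no.
Legal moves: Kc8, Ka8, Kc7, Kb7, Ka7.
Count: 5.

5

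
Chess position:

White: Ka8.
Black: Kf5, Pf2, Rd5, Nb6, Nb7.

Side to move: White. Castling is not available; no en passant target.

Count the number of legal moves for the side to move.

3

White to move; king on a8.
In check: yes, from the black knight on b6.
Legal moves: Kb8, Kxb7, Ka7.
Count: 3.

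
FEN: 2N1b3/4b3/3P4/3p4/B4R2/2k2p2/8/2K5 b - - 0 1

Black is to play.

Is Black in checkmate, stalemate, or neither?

Black to move; black king on c3.
In check: no.
Legal moves for Black: Bf7, Bd7, Bg6, Bc6, Bh5, Bb5, Bxa4, Bf8, Bd8, Bf6, Bxd6, Bg5, Bh4, Kd3, d4, f2.
Black has 16 legal moves and is not in check → neither.

neither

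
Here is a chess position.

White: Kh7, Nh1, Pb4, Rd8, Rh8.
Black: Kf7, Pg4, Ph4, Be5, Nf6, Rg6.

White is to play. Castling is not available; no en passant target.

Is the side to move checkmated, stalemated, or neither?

White to move; white king on h7.
In check: yes, from the black knight on f6.
King squares — g6: attacked by Kf7; h6: attacked by Rg6; g7: attacked by Rg6; g8: attacked by Nf6; h8: own rook.
Legal moves for White: none.
In check with no legal moves → checkmate.

checkmate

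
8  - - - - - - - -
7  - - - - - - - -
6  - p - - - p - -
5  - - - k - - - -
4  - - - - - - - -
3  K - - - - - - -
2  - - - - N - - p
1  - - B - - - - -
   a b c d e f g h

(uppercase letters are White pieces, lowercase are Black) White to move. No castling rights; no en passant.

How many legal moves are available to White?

White to move; king on a3.
In check: no.
Legal moves: Kb4, Ka4, Kb3, Kb2, Ka2, Nf4+, Nd4, Ng3, Nc3+, Ng1, Bh6, Bg5, Bf4, Be3, Bd2, Bb2.
Count: 16.

16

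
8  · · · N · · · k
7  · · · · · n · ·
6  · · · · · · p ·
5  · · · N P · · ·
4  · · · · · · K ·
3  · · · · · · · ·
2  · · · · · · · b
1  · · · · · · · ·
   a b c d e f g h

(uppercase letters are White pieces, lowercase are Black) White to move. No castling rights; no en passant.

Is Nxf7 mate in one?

no

After Nxf7: black king on h8; in check: yes, from the white knight on f7.
Black has 3 legal replies: Kg8, Kh7, Kg7.
In check but a legal move exists → not checkmate.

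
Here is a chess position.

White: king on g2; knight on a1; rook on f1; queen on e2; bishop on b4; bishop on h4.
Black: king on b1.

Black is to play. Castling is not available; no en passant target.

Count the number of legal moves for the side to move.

Black to move; king on b1.
In check: yes, from the white rook on f1.
Legal moves: none.
Count: 0.

0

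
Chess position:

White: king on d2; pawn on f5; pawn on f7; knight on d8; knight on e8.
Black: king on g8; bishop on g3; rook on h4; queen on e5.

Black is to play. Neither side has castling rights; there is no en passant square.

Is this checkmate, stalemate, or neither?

neither

Black to move; black king on g8.
In check: yes, from the white pawn on f7.
Legal moves for Black: Kh8, Kf8, Kh7.
Black is in check but has 3 legal moves → neither.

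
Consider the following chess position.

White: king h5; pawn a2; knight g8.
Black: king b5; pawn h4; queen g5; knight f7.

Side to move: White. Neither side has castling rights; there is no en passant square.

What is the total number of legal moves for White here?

White to move; king on h5.
In check: yes, from the black queen on g5.
Legal moves: none.
Count: 0.

0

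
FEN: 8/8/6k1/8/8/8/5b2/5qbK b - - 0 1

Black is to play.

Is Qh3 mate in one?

yes

After Qh3: white king on h1; in check: yes, from the black queen on h3.
King squares — g1: attacked by Bf2; g2: attacked by Qh3; h2: attacked by Bg1.
White has no legal moves → checkmate.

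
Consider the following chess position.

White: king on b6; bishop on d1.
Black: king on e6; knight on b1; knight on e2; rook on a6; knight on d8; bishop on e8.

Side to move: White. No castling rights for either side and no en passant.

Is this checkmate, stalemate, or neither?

White to move; white king on b6.
In check: yes, from the black rook on a6.
Legal moves for White: Kc7, Kxa6, Kc5.
White is in check but has 3 legal moves → neither.

neither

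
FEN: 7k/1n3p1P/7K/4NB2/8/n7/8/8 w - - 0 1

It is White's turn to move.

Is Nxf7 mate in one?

yes

After Nxf7: black king on h8; in check: yes, from the white knight on f7.
King squares — g7: attacked by Kh6; h7: attacked by Bf5; g8: attacked by Ph7.
Black has no legal moves → checkmate.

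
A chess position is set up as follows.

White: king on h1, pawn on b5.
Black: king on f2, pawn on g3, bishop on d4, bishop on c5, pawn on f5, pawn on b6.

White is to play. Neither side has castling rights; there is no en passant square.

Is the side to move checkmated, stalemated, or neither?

White to move; white king on h1.
In check: no.
King squares — g1: attacked by Kf2; g2: attacked by Kf2; h2: attacked by Pg3.
Legal moves for White: none.
Not in check and no legal moves → stalemate.

stalemate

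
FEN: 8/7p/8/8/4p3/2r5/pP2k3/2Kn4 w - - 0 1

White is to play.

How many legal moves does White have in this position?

White to move; king on c1.
In check: yes, from the black rook on c3.
Legal moves: bxc3.
Count: 1.

1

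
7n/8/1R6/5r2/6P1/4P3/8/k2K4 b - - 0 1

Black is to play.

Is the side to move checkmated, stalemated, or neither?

Black to move; black king on a1.
In check: no.
Legal moves for Black: Nf7, Ng6, Rf8, Rf7, Rf6, Rh5, Rg5, Re5, Rd5+, Rc5, Rb5, Ra5, Rf4, Rf3, Rf2, Rf1+, Ka2.
Black has 17 legal moves and is not in check → neither.

neither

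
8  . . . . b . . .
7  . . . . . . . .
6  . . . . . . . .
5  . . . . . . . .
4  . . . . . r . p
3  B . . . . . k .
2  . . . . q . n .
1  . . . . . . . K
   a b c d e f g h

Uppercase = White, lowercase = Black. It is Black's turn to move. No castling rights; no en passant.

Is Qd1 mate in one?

yes

After Qd1: white king on h1; in check: yes, from the black queen on d1.
King squares — g1: attacked by Qd1; g2: attacked by Kg3; h2: attacked by Kg3.
White has no legal moves → checkmate.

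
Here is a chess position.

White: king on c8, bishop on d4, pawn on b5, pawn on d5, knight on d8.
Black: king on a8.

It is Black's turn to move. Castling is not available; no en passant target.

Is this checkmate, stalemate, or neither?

stalemate

Black to move; black king on a8.
In check: no.
King squares — a7: attacked by Bd4; b7: attacked by Kc8; b8: attacked by Kc8.
Legal moves for Black: none.
Not in check and no legal moves → stalemate.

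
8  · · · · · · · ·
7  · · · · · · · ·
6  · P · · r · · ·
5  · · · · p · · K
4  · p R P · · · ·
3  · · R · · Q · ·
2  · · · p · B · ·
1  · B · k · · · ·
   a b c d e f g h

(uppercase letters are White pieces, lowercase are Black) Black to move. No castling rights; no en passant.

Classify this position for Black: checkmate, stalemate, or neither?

Black to move; black king on d1.
In check: yes, from the white queen on f3.
King squares — c1: attacked by Rc3; e1: attacked by Bf2; c2: attacked by Bb1; d2: own pawn; e2: attacked by Qf3.
Legal moves for Black: none.
In check with no legal moves → checkmate.

checkmate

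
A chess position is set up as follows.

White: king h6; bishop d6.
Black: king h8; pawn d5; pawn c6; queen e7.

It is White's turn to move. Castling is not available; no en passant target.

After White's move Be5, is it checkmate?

After Be5: black king on h8; in check: yes, from the white bishop on e5.
Black has 4 legal replies: Kg8, Qg7+, Qf6+, Qxe5.
In check but a legal move exists → not checkmate.

no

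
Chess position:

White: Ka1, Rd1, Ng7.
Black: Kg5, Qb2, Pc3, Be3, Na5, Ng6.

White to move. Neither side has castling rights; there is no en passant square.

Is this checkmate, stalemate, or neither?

White to move; white king on a1.
In check: yes, from the black queen on b2.
King squares — b1: attacked by Qb2; a2: attacked by Qb2; b2: attacked by Pc3.
Legal moves for White: none.
In check with no legal moves → checkmate.

checkmate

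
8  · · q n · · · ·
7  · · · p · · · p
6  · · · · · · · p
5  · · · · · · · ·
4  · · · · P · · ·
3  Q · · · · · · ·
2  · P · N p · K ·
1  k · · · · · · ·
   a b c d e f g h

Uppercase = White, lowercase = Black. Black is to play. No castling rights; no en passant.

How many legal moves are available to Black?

0

Black to move; king on a1.
In check: yes, from the white queen on a3.
Legal moves: none.
Count: 0.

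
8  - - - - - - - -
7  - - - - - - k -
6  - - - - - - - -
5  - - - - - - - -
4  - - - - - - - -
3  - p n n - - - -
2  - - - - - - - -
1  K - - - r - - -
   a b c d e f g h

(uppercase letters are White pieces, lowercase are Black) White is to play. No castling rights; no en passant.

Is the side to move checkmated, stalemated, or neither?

checkmate

White to move; white king on a1.
In check: yes, from the black rook on e1.
King squares — b1: attacked by Re1; a2: attacked by Pb3; b2: attacked by Nd3.
Legal moves for White: none.
In check with no legal moves → checkmate.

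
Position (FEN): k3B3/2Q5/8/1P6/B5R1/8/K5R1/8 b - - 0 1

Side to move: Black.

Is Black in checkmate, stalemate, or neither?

Black to move; black king on a8.
In check: no.
King squares — a7: attacked by Qc7; b7: attacked by Qc7; b8: attacked by Qc7.
Legal moves for Black: none.
Not in check and no legal moves → stalemate.

stalemate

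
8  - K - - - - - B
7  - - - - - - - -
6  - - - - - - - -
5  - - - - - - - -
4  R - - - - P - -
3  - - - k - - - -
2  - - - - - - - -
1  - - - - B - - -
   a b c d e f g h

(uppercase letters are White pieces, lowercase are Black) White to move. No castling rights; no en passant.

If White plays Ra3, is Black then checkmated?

no

After Ra3: black king on d3; in check: yes, from the white rook on a3.
Black has 4 legal replies: Ke4, Kc4, Ke2, Kc2.
In check but a legal move exists → not checkmate.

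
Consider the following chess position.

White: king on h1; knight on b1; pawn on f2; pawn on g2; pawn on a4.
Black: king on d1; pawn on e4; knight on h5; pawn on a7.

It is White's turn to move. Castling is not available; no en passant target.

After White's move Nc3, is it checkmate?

no

After Nc3: black king on d1; in check: yes, from the white knight on c3.
Black has 4 legal replies: Kd2, Kc2, Ke1, Kc1.
In check but a legal move exists → not checkmate.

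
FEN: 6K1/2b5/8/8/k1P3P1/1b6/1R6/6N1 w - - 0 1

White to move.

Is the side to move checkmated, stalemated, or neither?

neither

White to move; white king on g8.
In check: no.
Legal moves for White: Kh8, Kf8, Kh7, Kg7, Kf7, Rxb3, Rh2, Rg2, Rf2, Re2, Rd2, Rc2, Ra2+, Rb1, Nh3, Nf3, Ne2, g5.
White has 18 legal moves and is not in check → neither.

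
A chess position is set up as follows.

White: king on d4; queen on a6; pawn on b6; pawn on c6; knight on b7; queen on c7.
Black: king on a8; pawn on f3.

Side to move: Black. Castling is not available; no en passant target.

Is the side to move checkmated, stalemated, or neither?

Black to move; black king on a8.
In check: yes, from the white queen on a6.
King squares — a7: attacked by Qa6; b7: attacked by Qa6; b8: attacked by Qc7.
Legal moves for Black: none.
In check with no legal moves → checkmate.

checkmate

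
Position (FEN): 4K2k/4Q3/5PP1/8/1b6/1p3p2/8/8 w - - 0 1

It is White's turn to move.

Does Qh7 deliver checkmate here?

After Qh7: black king on h8; in check: yes, from the white queen on h7.
King squares — g7: attacked by Pf6; h7: attacked by Pg6; g8: attacked by Qh7.
Black has no legal moves → checkmate.

yes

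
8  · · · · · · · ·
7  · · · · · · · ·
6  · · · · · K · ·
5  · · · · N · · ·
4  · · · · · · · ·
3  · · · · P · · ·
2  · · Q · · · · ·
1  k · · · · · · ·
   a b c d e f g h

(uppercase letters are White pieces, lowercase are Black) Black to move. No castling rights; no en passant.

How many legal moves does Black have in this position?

0

Black to move; king on a1.
In check: no.
Legal moves: none.
Count: 0.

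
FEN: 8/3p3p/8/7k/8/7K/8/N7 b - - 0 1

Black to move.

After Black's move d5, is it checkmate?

no

After d5: white king on h3; in check: no.
White is not in check, so this cannot be checkmate.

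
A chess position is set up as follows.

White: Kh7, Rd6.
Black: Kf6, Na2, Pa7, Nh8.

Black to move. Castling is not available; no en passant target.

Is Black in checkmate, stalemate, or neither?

neither

Black to move; black king on f6.
In check: yes, from the white rook on d6.
Legal moves for Black: Kf7, Ke7, Kg5, Kf5, Ke5.
Black is in check but has 5 legal moves → neither.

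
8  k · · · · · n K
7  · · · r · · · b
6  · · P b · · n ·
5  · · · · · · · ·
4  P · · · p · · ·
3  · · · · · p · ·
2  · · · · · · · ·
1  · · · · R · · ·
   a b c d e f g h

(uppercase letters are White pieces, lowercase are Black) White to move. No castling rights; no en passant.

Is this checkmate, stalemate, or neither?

White to move; white king on h8.
In check: yes, from the black knight on g6.
King squares — g7: attacked by Rd7; h7: attacked by Rd7; g8: attacked by Bh7.
Legal moves for White: none.
In check with no legal moves → checkmate.

checkmate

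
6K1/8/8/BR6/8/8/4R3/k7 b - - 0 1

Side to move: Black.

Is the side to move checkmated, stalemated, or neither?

stalemate

Black to move; black king on a1.
In check: no.
King squares — b1: attacked by Rb5; a2: attacked by Re2; b2: attacked by Re2.
Legal moves for Black: none.
Not in check and no legal moves → stalemate.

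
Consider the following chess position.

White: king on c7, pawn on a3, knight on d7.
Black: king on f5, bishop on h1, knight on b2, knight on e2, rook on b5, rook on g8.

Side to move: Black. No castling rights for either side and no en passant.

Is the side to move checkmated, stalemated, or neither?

neither

Black to move; black king on f5.
In check: no.
Legal moves for Black include: Rh8, Rf8, Re8, Rd8, Rc8+, Rgb8, Ra8, Rg7, Rg6, Rg5, Rg4, Rg3, Rg2, Rg1, Kg6, Ke6, Kg5, Kg4, ... (list truncated; more exist).
Black has legal moves and is not in check → neither.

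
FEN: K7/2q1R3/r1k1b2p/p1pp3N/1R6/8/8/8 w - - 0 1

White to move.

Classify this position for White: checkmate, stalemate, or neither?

White to move; white king on a8.
In check: yes, from the black rook on a6.
King squares — a7: attacked by Ra6; b7: attacked by Kc6; b8: attacked by Qc7.
Legal moves for White: none.
In check with no legal moves → checkmate.

checkmate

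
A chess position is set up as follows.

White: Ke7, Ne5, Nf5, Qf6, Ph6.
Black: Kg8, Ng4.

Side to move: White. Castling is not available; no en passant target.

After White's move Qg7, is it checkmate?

After Qg7: black king on g8; in check: yes, from the white queen on g7.
King squares — f7: attacked by Ne5; g7: attacked by Nf5; h7: attacked by Qg7; f8: attacked by Ke7; h8: attacked by Qg7.
Black has no legal moves → checkmate.

yes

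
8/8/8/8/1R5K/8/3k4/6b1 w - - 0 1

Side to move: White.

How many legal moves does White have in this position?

18

White to move; king on h4.
In check: no.
Legal moves: Kh5, Kg5, Kg4, Kh3, Kg3, Rb8, Rb7, Rb6, Rb5, Rg4, Rf4, Re4, Rd4+, Rc4, Ra4, Rb3, Rb2+, Rb1.
Count: 18.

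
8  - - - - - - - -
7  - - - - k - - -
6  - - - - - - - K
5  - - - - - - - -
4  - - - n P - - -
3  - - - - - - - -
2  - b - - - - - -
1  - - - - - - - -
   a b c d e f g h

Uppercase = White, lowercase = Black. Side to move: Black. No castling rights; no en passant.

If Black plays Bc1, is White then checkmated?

no

After Bc1: white king on h6; in check: yes, from the black bishop on c1.
White has 4 legal replies: Kh7, Kg7, Kg6, Kh5.
In check but a legal move exists → not checkmate.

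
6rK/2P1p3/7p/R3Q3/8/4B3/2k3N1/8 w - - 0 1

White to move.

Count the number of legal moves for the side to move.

2

White to move; king on h8.
In check: yes, from the black rook on g8.
Legal moves: Kxg8, Kh7.
Count: 2.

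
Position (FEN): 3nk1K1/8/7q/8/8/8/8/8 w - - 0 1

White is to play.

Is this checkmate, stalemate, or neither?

White to move; white king on g8.
In check: no.
King squares — f7: attacked by Nd8; g7: attacked by Qh6; h7: attacked by Qh6; f8: attacked by Qh6; h8: attacked by Qh6.
Legal moves for White: none.
Not in check and no legal moves → stalemate.

stalemate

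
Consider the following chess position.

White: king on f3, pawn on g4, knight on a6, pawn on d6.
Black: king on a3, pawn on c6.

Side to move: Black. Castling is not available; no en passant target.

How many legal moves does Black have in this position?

5

Black to move; king on a3.
In check: no.
Legal moves: Ka4, Kb3, Kb2, Ka2, c5.
Count: 5.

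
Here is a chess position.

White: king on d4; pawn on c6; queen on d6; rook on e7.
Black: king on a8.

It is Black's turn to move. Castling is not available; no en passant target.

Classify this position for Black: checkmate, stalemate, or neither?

stalemate

Black to move; black king on a8.
In check: no.
King squares — a7: attacked by Re7; b7: attacked by Pc6; b8: attacked by Qd6.
Legal moves for Black: none.
Not in check and no legal moves → stalemate.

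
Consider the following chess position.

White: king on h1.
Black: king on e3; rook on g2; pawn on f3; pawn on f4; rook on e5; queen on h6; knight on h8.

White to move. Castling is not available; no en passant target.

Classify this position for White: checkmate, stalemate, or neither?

checkmate

White to move; white king on h1.
In check: yes, from the black queen on h6.
King squares — g1: attacked by Rg2; g2: attacked by Pf3; h2: attacked by Rg2.
Legal moves for White: none.
In check with no legal moves → checkmate.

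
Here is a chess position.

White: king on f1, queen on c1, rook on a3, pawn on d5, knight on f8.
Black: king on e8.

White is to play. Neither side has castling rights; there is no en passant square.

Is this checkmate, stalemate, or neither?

White to move; white king on f1.
In check: no.
Legal moves for White include: Nh7, Nd7, Ng6, Ne6, Ra8+, Ra7, Ra6, Ra5, Ra4, Rh3, Rg3, Rf3, Re3+, Rd3, Rc3, Rb3, Ra2, Ra1, ... (list truncated; more exist).
White has legal moves and is not in check → neither.

neither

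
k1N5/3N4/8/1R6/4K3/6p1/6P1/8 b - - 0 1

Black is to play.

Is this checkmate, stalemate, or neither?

stalemate

Black to move; black king on a8.
In check: no.
King squares — a7: attacked by Nc8; b7: attacked by Rb5; b8: attacked by Rb5.
Legal moves for Black: none.
Not in check and no legal moves → stalemate.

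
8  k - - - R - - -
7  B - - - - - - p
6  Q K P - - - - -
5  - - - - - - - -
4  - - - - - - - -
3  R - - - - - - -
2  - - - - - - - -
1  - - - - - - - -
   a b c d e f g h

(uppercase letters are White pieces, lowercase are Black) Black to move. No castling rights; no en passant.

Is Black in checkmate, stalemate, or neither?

Black to move; black king on a8.
In check: yes, from the white rook on e8.
King squares — a7: attacked by Qa6; b7: attacked by Qa6; b8: attacked by Ba7.
Legal moves for Black: none.
In check with no legal moves → checkmate.

checkmate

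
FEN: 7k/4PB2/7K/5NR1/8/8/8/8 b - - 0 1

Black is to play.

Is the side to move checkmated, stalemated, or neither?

Black to move; black king on h8.
In check: no.
King squares — g7: attacked by Nf5; h7: attacked by Kh6; g8: attacked by Rg5.
Legal moves for Black: none.
Not in check and no legal moves → stalemate.

stalemate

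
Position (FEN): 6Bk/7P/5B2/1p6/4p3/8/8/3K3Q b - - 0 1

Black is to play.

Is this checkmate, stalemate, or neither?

checkmate

Black to move; black king on h8.
In check: yes, from the white bishop on f6.
King squares — g7: attacked by Bf6; h7: attacked by Qh1; g8: attacked by Ph7.
Legal moves for Black: none.
In check with no legal moves → checkmate.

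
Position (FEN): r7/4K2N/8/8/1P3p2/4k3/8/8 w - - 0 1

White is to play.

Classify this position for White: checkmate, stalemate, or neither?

neither

White to move; white king on e7.
In check: no.
Legal moves for White: Nf8, Nf6, Ng5, Kf7, Kd7, Kf6, Ke6, Kd6, b5.
White has 9 legal moves and is not in check → neither.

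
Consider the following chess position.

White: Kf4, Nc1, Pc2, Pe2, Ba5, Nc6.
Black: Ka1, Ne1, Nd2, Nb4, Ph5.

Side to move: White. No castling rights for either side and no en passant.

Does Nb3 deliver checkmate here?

no

After Nb3: black king on a1; in check: yes, from the white knight on b3.
Black has 4 legal replies: Kb2, Ka2, Kb1, Nxb3.
In check but a legal move exists → not checkmate.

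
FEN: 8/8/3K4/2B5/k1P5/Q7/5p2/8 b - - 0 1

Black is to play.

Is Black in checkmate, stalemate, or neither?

Black to move; black king on a4.
In check: yes, from the white queen on a3.
King squares — a3: attacked by Bc5; b3: attacked by Qa3; b4: attacked by Qa3; a5: attacked by Qa3; b5: attacked by Pc4.
Legal moves for Black: none.
In check with no legal moves → checkmate.

checkmate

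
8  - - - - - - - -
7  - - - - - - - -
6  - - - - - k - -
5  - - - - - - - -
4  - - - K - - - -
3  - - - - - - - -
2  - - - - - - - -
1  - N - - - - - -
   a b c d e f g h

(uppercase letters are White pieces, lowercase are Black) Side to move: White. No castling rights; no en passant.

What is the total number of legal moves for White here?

White to move; king on d4.
In check: no.
Legal moves: Kd5, Kc5, Ke4, Kc4, Ke3, Kd3, Kc3, Nc3, Na3, Nd2.
Count: 10.

10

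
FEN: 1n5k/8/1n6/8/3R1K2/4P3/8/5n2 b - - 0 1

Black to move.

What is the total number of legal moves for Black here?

Black to move; king on h8.
In check: no.
Legal moves: Kg8, Kh7, Kg7, N8d7, Nc6, Na6, Nc8, Na8, N6d7, Nd5+, Nc4, Na4, Ng3, Nxe3, Nh2, Nd2.
Count: 16.

16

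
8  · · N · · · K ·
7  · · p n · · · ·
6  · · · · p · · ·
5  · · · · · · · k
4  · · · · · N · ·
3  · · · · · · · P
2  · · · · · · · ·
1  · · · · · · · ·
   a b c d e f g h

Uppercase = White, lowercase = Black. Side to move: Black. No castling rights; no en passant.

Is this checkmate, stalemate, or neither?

neither

Black to move; black king on h5.
In check: yes, from the white knight on f4.
King squares — g4: attacked by Ph3; h4: available; g5: available; g6: attacked by Nf4; h6: available.
Legal moves for Black: Kh6, Kg5, Kh4.
Black is in check but has 3 legal moves → neither.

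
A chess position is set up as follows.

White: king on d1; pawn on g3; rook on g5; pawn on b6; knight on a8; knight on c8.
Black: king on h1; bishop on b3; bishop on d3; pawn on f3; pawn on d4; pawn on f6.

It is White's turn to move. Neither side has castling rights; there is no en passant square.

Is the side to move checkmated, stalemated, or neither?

neither

White to move; white king on d1.
In check: yes, from the black bishop on b3.
King squares — c1: available; e1: available; c2: attacked by Bb3; d2: available; e2: attacked by Bd3.
Legal moves for White: Kd2, Ke1, Kc1.
White is in check but has 3 legal moves → neither.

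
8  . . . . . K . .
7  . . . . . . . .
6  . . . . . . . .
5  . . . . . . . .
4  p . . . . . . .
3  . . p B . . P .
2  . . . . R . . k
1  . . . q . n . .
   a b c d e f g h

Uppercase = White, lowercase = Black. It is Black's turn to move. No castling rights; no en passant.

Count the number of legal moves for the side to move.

5

Black to move; king on h2.
In check: yes, from the white rook on e2.
Legal moves: Kh3, Kxg3, Kh1, Kg1, Qxe2.
Count: 5.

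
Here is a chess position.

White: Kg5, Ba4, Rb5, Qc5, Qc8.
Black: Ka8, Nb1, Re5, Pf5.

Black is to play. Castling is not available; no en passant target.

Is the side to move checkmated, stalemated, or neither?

checkmate

Black to move; black king on a8.
In check: yes, from the white queen on c8.
King squares — a7: attacked by Qc5; b7: attacked by Rb5; b8: attacked by Rb5.
Legal moves for Black: none.
In check with no legal moves → checkmate.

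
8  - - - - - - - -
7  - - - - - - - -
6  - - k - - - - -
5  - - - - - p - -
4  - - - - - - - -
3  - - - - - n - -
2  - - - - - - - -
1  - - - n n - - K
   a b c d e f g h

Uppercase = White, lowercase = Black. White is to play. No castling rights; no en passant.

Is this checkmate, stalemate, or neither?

stalemate

White to move; white king on h1.
In check: no.
King squares — g1: attacked by Nf3; g2: attacked by Ne1; h2: attacked by Nf3.
Legal moves for White: none.
Not in check and no legal moves → stalemate.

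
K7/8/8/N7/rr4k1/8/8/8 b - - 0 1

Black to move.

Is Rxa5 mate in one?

After Rxa5: white king on a8; in check: yes, from the black rook on a5.
King squares — a7: attacked by Ra5; b7: attacked by Rb4; b8: attacked by Rb4.
White has no legal moves → checkmate.

yes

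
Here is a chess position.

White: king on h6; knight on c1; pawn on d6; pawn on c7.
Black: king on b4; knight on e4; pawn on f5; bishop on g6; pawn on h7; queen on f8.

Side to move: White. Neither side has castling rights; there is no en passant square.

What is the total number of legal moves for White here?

White to move; king on h6.
In check: yes, from the black queen on f8.
Legal moves: none.
Count: 0.

0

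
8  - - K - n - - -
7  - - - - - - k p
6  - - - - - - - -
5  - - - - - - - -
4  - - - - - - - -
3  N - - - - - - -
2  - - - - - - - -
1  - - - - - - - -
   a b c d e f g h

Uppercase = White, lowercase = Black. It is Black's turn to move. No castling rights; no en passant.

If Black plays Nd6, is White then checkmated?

no

After Nd6: white king on c8; in check: yes, from the black knight on d6.
White has 4 legal replies: Kd8, Kb8, Kd7, Kc7.
In check but a legal move exists → not checkmate.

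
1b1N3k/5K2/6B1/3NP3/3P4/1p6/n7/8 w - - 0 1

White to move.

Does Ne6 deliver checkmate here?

After Ne6: black king on h8; in check: no.
Black is not in check, so this cannot be checkmate.

no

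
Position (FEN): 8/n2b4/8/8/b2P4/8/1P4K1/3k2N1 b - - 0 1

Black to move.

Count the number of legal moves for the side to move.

19

Black to move; king on d1.
In check: no.
Legal moves: Be8, Bc8, Be6, Bdc6+, Bf5, Bdb5, Bg4, Bh3+, Nc8, Nc6, Nb5, Bac6+, Bab5, Bb3, Bc2, Kd2, Kc2, Ke1, Kc1.
Count: 19.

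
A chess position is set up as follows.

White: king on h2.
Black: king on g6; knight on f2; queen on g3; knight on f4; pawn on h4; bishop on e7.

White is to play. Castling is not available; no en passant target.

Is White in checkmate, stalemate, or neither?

checkmate

White to move; white king on h2.
In check: yes, from the black queen on g3.
King squares — g1: attacked by Qg3; h1: attacked by Nf2; g2: attacked by Qg3; g3: attacked by Ph4; h3: attacked by Nf2.
Legal moves for White: none.
In check with no legal moves → checkmate.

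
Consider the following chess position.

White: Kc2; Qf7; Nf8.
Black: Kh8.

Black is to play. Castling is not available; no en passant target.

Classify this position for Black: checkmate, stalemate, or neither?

Black to move; black king on h8.
In check: no.
King squares — g7: attacked by Qf7; h7: attacked by Qf7; g8: attacked by Qf7.
Legal moves for Black: none.
Not in check and no legal moves → stalemate.

stalemate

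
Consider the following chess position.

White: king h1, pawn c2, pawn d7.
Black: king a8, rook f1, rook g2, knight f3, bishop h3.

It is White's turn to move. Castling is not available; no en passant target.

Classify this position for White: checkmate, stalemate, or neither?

White to move; white king on h1.
In check: yes, from the black rook on f1.
King squares — g1: attacked by Rf1; g2: attacked by Bh3; h2: attacked by Rg2.
Legal moves for White: none.
In check with no legal moves → checkmate.

checkmate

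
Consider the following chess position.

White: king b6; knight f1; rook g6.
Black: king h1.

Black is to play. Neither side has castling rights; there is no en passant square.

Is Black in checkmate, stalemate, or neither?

Black to move; black king on h1.
In check: no.
King squares — g1: attacked by Rg6; g2: attacked by Rg6; h2: attacked by Nf1.
Legal moves for Black: none.
Not in check and no legal moves → stalemate.

stalemate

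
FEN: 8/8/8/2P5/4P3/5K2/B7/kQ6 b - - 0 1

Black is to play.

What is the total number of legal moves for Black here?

Black to move; king on a1.
In check: yes, from the white queen on b1.
Legal moves: none.
Count: 0.

0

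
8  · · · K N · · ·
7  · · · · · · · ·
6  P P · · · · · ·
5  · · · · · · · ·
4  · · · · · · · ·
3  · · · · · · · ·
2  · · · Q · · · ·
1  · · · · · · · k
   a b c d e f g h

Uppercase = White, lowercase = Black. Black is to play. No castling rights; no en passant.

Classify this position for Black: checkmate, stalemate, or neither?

Black to move; black king on h1.
In check: no.
Legal moves for Black: Kg1.
Black has 1 legal move and is not in check → neither.

neither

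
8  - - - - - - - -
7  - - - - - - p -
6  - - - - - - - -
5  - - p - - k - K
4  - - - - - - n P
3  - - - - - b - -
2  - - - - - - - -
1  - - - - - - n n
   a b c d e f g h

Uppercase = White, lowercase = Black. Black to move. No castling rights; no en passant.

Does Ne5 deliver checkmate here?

yes

After Ne5: white king on h5; in check: yes, from the black bishop on f3.
King squares — g4: attacked by Bf3; h4: own pawn; g5: attacked by Kf5; g6: attacked by Ne5; h6: attacked by Pg7.
White has no legal moves → checkmate.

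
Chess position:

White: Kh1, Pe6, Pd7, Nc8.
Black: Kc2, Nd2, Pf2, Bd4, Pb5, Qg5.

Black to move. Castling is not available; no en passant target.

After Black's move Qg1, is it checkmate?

After Qg1: white king on h1; in check: yes, from the black queen on g1.
King squares — g1: attacked by Pf2; g2: attacked by Qg1; h2: attacked by Qg1.
White has no legal moves → checkmate.

yes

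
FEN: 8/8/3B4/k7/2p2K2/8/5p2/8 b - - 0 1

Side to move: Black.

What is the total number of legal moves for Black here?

9

Black to move; king on a5.
In check: no.
Legal moves: Kb6, Ka6, Kb5, Ka4, c3, f1=Q+, f1=R+, f1=B, f1=N.
Count: 9.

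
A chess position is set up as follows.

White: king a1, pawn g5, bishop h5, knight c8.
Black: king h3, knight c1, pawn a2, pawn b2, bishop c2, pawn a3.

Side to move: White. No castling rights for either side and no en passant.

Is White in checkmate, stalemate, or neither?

checkmate

White to move; white king on a1.
In check: yes, from the black pawn on b2.
King squares — b1: attacked by Pa2; a2: attacked by Nc1; b2: attacked by Pa3.
Legal moves for White: none.
In check with no legal moves → checkmate.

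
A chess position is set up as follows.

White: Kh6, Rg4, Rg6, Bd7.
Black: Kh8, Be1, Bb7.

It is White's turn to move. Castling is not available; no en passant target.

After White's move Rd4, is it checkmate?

no

After Rd4: black king on h8; in check: no.
Black is not in check, so this cannot be checkmate.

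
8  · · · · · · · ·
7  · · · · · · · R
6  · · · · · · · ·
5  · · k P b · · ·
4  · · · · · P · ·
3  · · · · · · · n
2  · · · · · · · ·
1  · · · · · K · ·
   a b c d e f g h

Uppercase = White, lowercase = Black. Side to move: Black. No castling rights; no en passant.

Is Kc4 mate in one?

After Kc4: white king on f1; in check: no.
White is not in check, so this cannot be checkmate.

no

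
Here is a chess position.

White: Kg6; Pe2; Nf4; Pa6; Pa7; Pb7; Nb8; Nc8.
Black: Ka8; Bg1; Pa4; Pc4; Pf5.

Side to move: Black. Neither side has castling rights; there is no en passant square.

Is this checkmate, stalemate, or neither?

Black to move; black king on a8.
In check: yes, from the white pawn on b7.
King squares — a7: attacked by Nc8; b7: attacked by Pa6; b8: attacked by Pa7.
Legal moves for Black: none.
In check with no legal moves → checkmate.

checkmate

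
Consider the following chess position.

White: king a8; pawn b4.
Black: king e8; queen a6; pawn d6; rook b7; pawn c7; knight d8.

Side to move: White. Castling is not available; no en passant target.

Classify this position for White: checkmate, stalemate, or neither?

White to move; white king on a8.
In check: yes, from the black queen on a6.
King squares — a7: attacked by Qa6; b7: attacked by Qa6; b8: attacked by Rb7.
Legal moves for White: none.
In check with no legal moves → checkmate.

checkmate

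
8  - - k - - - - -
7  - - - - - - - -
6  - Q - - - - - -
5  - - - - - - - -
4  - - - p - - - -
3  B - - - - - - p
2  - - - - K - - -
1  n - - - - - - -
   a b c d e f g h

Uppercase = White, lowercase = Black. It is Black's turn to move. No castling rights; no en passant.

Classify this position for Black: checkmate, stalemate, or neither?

Black to move; black king on c8.
In check: no.
Legal moves for Black: Kd7, Nb3, Nc2, d3+, h2.
Black has 5 legal moves and is not in check → neither.

neither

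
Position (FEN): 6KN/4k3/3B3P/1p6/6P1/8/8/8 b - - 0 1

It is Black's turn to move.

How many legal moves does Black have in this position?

Black to move; king on e7.
In check: yes, from the white bishop on d6.
Legal moves: Ke8, Kd8, Kd7, Kf6, Ke6, Kxd6.
Count: 6.

6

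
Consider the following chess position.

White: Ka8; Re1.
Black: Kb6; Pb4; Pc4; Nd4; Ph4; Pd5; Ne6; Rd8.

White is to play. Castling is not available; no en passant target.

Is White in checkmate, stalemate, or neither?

checkmate

White to move; white king on a8.
In check: yes, from the black rook on d8.
King squares — a7: attacked by Kb6; b7: attacked by Kb6; b8: attacked by Rd8.
Legal moves for White: none.
In check with no legal moves → checkmate.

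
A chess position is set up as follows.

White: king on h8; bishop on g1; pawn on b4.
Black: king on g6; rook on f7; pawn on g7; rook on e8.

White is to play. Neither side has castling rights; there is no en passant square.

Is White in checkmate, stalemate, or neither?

White to move; white king on h8.
In check: yes, from the black rook on e8.
King squares — g7: attacked by Kg6; h7: attacked by Kg6; g8: attacked by Re8.
Legal moves for White: none.
In check with no legal moves → checkmate.

checkmate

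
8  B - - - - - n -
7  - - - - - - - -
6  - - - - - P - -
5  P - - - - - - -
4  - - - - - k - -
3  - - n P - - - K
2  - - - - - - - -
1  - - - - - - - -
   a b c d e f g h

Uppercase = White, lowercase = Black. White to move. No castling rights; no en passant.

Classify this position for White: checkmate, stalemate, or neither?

neither

White to move; white king on h3.
In check: no.
Legal moves for White: Bb7, Bc6, Bd5, Be4, Bf3, Bg2, Bh1, Kh4, Kh2, Kg2, f7, a6, d4.
White has 13 legal moves and is not in check → neither.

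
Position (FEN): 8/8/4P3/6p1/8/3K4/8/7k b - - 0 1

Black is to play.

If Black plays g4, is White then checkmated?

no

After g4: white king on d3; in check: no.
White is not in check, so this cannot be checkmate.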